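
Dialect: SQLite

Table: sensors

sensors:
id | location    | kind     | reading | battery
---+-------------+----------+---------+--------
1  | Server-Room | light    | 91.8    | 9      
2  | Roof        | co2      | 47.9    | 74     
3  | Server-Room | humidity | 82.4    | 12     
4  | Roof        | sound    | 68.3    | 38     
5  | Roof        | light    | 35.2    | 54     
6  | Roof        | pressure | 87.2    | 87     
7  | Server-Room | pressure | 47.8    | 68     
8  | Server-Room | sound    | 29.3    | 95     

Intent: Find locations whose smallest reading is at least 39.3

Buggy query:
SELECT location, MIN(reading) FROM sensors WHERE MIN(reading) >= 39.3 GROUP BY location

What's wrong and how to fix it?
Bug: Aggregates like MIN are computed per group after WHERE runs

Fix: Replace WHERE with HAVING after the GROUP BY

Corrected query:
SELECT location, MIN(reading) FROM sensors GROUP BY location HAVING MIN(reading) >= 39.3

Result:
(no rows)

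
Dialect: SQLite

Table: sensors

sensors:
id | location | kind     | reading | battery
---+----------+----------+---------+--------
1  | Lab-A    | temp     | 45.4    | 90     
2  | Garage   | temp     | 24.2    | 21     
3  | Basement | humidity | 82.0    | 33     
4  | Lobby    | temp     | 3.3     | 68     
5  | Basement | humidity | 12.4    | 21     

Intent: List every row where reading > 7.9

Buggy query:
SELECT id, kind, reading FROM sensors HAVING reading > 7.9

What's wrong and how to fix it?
Bug: This is a non-aggregate query (no GROUP BY, no aggregates), so in SQLite the HAVING clause is invalid here; a row-level condition belongs in WHERE

Fix: Use WHERE for row-level filtering

Corrected query:
SELECT id, kind, reading FROM sensors WHERE reading > 7.9

Result:
id | kind     | reading
---+----------+--------
1  | temp     | 45.4   
2  | temp     | 24.2   
3  | humidity | 82     
5  | humidity | 12.4   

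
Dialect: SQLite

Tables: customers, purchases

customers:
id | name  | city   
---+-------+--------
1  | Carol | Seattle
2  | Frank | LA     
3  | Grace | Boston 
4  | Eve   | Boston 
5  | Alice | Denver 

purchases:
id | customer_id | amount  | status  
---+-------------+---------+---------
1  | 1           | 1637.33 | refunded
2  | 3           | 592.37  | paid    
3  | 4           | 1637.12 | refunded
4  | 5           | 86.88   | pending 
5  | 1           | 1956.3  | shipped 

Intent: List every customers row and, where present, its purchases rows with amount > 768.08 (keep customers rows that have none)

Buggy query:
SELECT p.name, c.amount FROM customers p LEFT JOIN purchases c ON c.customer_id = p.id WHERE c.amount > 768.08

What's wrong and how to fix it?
Bug: Filtering c.amount in WHERE discards the NULL rows produced by LEFT JOIN, turning it into an inner join

Fix: Move the right-table condition into the ON clause so unmatched parents are kept

Corrected query:
SELECT p.name, c.amount FROM customers p LEFT JOIN purchases c ON c.customer_id = p.id AND c.amount > 768.08

Result:
name  | amount 
------+--------
Carol | 1637.33
Carol | 1956.3 
Frank | NULL   
Grace | NULL   
Eve   | 1637.12
Alice | NULL   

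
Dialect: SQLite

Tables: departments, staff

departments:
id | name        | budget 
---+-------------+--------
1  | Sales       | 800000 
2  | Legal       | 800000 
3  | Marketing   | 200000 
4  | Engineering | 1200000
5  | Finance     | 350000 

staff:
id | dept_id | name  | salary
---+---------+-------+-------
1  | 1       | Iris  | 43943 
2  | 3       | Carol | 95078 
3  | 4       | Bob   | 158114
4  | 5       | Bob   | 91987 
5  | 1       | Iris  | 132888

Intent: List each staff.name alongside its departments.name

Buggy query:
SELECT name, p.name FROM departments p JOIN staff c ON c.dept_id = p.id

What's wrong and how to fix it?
Bug: 'name' exists in both joined tables, so the database can't tell which one is meant

Fix: Prefix ambiguous columns with the table alias

Corrected query:
SELECT c.name, p.name FROM departments p JOIN staff c ON c.dept_id = p.id

Result:
name  | name       
------+------------
Iris  | Sales      
Carol | Marketing  
Bob   | Engineering
Bob   | Finance    
Iris  | Sales      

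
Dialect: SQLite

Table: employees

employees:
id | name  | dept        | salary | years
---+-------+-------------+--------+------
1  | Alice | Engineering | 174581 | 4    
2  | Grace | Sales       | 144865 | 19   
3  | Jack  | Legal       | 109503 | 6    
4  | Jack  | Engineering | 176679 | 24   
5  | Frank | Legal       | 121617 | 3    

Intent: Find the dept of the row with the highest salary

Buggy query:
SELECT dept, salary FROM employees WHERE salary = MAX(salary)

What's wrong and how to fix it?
Bug: MAX(salary) is an aggregate and cannot be used directly in WHERE

Fix: Wrap MAX in a scalar subquery so WHERE compares against a single value

Corrected query:
SELECT dept, salary FROM employees WHERE salary = (SELECT MAX(salary) FROM employees)

Result:
dept        | salary
------------+-------
Engineering | 176679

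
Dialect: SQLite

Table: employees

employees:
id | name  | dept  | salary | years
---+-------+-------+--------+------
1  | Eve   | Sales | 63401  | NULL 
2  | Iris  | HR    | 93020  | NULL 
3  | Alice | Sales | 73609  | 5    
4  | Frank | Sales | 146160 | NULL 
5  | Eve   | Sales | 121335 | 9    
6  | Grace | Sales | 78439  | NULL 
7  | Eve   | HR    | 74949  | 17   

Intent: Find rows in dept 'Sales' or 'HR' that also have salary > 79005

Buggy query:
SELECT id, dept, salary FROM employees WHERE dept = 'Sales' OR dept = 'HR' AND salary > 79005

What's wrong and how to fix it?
Bug: AND binds tighter than OR, so this parses as dept = 'Sales' OR (dept = 'HR' AND salary > 79005)

Fix: Add parentheses around the OR so the AND applies to both alternatives

Corrected query:
SELECT id, dept, salary FROM employees WHERE (dept = 'Sales' OR dept = 'HR') AND salary > 79005

Result:
id | dept  | salary
---+-------+-------
2  | HR    | 93020 
4  | Sales | 146160
5  | Sales | 121335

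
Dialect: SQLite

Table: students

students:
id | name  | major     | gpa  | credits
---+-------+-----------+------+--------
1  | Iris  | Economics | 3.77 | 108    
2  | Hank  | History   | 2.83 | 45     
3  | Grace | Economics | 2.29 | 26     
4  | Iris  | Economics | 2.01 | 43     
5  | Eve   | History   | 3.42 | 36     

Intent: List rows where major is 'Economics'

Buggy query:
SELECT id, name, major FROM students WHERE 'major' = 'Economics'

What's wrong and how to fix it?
Bug: 'major' in single quotes is a string literal, not the column; the comparison is literal-vs-literal and never true

Fix: Reference the column as major without single quotes

Corrected query:
SELECT id, name, major FROM students WHERE major = 'Economics'

Result:
id | name  | major    
---+-------+----------
1  | Iris  | Economics
3  | Grace | Economics
4  | Iris  | Economics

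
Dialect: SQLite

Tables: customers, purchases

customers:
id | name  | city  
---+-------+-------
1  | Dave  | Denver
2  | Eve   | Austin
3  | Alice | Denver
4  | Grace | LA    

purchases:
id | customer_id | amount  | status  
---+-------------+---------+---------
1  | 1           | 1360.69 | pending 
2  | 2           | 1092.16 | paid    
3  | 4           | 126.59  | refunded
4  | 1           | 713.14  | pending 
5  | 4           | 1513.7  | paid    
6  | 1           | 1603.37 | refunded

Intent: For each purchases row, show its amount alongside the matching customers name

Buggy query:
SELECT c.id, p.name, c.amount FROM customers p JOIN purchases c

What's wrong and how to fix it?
Bug: Missing join condition: each purchases row is matched to all customers rows instead of just its own

Fix: Specify the join condition linking the foreign key to the parent id

Corrected query:
SELECT c.id, p.name, c.amount FROM customers p JOIN purchases c ON c.customer_id = p.id

Result:
id | name  | amount 
---+-------+--------
1  | Dave  | 1360.69
2  | Eve   | 1092.16
3  | Grace | 126.59 
4  | Dave  | 713.14 
5  | Grace | 1513.7 
6  | Dave  | 1603.37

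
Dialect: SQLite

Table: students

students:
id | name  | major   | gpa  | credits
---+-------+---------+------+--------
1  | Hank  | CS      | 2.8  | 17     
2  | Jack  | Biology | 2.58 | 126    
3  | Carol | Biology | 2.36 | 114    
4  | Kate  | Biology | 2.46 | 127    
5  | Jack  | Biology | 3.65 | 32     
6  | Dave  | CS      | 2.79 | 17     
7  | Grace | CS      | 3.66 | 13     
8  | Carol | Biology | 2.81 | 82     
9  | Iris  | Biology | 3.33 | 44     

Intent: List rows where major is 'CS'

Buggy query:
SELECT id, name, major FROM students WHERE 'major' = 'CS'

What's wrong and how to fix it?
Bug: 'major' in single quotes is a string literal, not the column; the comparison is literal-vs-literal and never true

Fix: Remove the quotes around the column name (or use double quotes for an identifier)

Corrected query:
SELECT id, name, major FROM students WHERE major = 'CS'

Result:
id | name  | major
---+-------+------
1  | Hank  | CS   
6  | Dave  | CS   
7  | Grace | CS   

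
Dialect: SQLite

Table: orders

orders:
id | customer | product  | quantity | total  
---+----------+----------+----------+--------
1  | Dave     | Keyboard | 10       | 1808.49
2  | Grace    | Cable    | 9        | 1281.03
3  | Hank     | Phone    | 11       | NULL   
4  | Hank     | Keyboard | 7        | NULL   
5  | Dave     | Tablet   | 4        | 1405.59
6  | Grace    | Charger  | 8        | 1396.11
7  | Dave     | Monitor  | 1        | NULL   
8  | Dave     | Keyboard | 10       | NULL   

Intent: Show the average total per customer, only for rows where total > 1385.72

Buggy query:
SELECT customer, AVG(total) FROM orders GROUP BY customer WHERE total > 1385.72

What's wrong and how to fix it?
Bug: Row-level WHERE must come before GROUP BY in the clause order

Fix: Place WHERE between FROM and GROUP BY

Corrected query:
SELECT customer, AVG(total) FROM orders WHERE total > 1385.72 GROUP BY customer

Result:
customer | AVG(total)
---------+-----------
Dave     | 1607.04   
Grace    | 1396.11   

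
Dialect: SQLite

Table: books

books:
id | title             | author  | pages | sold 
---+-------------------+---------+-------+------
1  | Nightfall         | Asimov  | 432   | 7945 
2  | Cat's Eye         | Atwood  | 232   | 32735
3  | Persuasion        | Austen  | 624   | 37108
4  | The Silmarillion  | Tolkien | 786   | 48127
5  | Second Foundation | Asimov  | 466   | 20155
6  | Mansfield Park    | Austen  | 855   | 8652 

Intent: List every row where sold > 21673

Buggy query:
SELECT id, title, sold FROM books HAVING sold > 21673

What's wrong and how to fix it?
Bug: HAVING filters the output of aggregation, but this query has no GROUP BY and no aggregate functions, so SQLite rejects it (HAVING clause on a non-aggregate query); the condition here is per row

Fix: Use WHERE for row-level filtering

Corrected query:
SELECT id, title, sold FROM books WHERE sold > 21673

Result:
id | title            | sold 
---+------------------+------
2  | Cat's Eye        | 32735
3  | Persuasion       | 37108
4  | The Silmarillion | 48127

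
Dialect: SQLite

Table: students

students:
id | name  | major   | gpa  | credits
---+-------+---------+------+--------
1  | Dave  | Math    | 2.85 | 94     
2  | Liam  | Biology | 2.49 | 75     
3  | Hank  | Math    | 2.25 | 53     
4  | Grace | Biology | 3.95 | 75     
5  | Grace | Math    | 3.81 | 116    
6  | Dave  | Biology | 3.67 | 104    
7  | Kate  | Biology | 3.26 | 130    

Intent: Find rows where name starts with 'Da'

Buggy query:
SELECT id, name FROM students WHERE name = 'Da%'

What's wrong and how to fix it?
Bug: '=' compares the literal string including the % character; pattern matching needs LIKE

Fix: Replace '=' with LIKE so 'Da%' is treated as a pattern

Corrected query:
SELECT id, name FROM students WHERE name LIKE 'Da%'

Result:
id | name
---+-----
1  | Dave
6  | Dave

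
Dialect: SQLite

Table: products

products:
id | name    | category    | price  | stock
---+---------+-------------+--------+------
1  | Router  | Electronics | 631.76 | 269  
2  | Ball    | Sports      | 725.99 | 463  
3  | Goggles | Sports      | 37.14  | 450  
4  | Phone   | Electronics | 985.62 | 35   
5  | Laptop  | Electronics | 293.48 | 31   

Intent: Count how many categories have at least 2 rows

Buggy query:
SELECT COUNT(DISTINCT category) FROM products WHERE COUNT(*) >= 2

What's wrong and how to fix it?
Bug: COUNT(*) cannot appear in WHERE; the per-group count doesn't exist yet

Fix: Group first with HAVING COUNT(*) >= 2, then COUNT the resulting groups

Corrected query:
SELECT COUNT(*) FROM (SELECT category FROM products GROUP BY category HAVING COUNT(*) >= 2)

Result:
COUNT(*)
--------
2       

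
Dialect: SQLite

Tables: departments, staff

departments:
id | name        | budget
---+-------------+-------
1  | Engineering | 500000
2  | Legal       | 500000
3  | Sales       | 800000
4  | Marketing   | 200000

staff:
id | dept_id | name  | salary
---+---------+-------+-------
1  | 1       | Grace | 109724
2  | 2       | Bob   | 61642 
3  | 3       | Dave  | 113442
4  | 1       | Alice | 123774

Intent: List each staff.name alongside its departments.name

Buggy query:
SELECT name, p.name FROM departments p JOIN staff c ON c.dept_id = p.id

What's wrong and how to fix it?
Bug: Both tables have a 'name' column; the unqualified reference is ambiguous

Fix: Qualify the column with its table alias (c.name)

Corrected query:
SELECT c.name, p.name FROM departments p JOIN staff c ON c.dept_id = p.id

Result:
name  | name       
------+------------
Grace | Engineering
Bob   | Legal      
Dave  | Sales      
Alice | Engineering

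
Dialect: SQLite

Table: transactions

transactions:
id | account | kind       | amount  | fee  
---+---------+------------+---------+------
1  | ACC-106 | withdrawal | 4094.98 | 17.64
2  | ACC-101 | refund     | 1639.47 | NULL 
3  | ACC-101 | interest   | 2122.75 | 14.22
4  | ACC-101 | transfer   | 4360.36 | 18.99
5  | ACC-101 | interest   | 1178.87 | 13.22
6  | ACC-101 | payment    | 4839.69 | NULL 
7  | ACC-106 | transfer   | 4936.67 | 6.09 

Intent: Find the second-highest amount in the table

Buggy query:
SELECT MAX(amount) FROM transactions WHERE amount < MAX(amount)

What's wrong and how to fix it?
Bug: The inner MAX is an aggregate inside WHERE, which is not allowed

Fix: Put the inner MAX in a scalar subquery

Corrected query:
SELECT MAX(amount) FROM transactions WHERE amount < (SELECT MAX(amount) FROM transactions)

Result:
MAX(amount)
-----------
4839.69    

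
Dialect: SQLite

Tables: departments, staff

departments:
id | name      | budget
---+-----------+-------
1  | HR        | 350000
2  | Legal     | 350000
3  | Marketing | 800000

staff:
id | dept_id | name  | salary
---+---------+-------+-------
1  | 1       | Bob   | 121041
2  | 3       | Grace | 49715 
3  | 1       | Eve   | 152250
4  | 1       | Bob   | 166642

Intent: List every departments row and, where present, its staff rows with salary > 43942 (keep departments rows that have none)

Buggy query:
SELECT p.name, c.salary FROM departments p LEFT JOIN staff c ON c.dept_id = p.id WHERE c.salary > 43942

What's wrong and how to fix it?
Bug: Filtering c.salary in WHERE discards the NULL rows produced by LEFT JOIN, turning it into an inner join

Fix: Put 'c.salary > 43942' in the JOIN's ON clause instead of WHERE

Corrected query:
SELECT p.name, c.salary FROM departments p LEFT JOIN staff c ON c.dept_id = p.id AND c.salary > 43942

Result:
name      | salary
----------+-------
HR        | 121041
HR        | 152250
HR        | 166642
Legal     | NULL  
Marketing | 49715 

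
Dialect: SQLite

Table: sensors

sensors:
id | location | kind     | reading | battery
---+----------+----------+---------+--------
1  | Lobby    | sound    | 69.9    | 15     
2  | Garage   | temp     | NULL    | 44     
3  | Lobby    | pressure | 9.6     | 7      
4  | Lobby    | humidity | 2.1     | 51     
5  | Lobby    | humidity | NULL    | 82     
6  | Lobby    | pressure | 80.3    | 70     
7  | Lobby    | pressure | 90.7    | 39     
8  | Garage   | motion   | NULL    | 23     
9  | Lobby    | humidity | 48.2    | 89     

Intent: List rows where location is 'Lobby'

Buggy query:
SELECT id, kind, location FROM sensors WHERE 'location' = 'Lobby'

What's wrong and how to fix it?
Bug: Single quotes denote string literals in SQL; the column name is being compared as a constant string

Fix: Remove the quotes around the column name (or use double quotes for an identifier)

Corrected query:
SELECT id, kind, location FROM sensors WHERE location = 'Lobby'

Result:
id | kind     | location
---+----------+---------
1  | sound    | Lobby   
3  | pressure | Lobby   
4  | humidity | Lobby   
5  | humidity | Lobby   
6  | pressure | Lobby   
7  | pressure | Lobby   
9  | humidity | Lobby   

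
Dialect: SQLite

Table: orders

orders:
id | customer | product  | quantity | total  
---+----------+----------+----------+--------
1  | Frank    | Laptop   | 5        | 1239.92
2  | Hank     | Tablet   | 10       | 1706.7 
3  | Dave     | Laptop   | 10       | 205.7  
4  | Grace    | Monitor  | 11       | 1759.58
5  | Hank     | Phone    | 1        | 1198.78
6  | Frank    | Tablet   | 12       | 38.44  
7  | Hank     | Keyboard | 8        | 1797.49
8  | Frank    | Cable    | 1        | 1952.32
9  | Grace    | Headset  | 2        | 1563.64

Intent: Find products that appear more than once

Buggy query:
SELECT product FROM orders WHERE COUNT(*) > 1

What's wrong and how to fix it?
Bug: COUNT(*) is an aggregate and cannot be used in WHERE

Fix: GROUP BY product, then filter groups with HAVING COUNT(*) > 1

Corrected query:
SELECT product FROM orders GROUP BY product HAVING COUNT(*) > 1

Result:
product
-------
Laptop 
Tablet 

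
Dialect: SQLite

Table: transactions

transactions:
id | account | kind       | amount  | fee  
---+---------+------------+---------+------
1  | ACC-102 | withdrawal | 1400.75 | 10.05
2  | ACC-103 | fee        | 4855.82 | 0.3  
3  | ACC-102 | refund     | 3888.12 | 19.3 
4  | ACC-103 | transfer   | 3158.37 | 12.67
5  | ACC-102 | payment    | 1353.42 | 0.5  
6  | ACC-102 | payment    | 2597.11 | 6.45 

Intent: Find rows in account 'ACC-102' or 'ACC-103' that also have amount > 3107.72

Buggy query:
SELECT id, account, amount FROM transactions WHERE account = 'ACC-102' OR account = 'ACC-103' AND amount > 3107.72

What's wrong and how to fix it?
Bug: AND binds tighter than OR, so this parses as account = 'ACC-102' OR (account = 'ACC-103' AND amount > 3107.72)

Fix: Add parentheses around the OR so the AND applies to both alternatives

Corrected query:
SELECT id, account, amount FROM transactions WHERE (account = 'ACC-102' OR account = 'ACC-103') AND amount > 3107.72

Result:
id | account | amount 
---+---------+--------
2  | ACC-103 | 4855.82
3  | ACC-102 | 3888.12
4  | ACC-103 | 3158.37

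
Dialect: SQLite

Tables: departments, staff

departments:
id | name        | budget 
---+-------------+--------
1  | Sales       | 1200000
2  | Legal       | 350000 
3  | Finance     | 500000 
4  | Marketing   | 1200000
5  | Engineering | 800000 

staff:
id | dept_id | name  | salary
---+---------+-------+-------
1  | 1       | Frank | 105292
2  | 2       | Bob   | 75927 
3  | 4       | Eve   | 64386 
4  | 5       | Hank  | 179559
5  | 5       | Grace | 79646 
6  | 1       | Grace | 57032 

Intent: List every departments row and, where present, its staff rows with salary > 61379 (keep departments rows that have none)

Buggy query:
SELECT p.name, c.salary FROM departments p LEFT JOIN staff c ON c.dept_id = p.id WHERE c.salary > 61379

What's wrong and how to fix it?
Bug: Filtering c.salary in WHERE discards the NULL rows produced by LEFT JOIN, turning it into an inner join

Fix: Move the right-table condition into the ON clause so unmatched parents are kept

Corrected query:
SELECT p.name, c.salary FROM departments p LEFT JOIN staff c ON c.dept_id = p.id AND c.salary > 61379

Result:
name        | salary
------------+-------
Sales       | 105292
Legal       | 75927 
Finance     | NULL  
Marketing   | 64386 
Engineering | 79646 
Engineering | 179559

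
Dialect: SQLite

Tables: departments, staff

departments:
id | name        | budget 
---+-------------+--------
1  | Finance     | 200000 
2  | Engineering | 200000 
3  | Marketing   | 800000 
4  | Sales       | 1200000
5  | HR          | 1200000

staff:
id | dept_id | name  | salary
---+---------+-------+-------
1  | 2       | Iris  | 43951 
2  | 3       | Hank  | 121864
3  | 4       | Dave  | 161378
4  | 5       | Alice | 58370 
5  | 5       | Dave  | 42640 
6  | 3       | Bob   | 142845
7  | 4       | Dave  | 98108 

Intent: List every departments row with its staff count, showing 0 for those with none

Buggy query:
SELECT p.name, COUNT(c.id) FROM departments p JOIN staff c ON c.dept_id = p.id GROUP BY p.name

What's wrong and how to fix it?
Bug: INNER JOIN drops departments rows that have no matching staff rows

Fix: Switch to LEFT JOIN to retain unmatched parent rows

Corrected query:
SELECT p.name, COUNT(c.id) FROM departments p LEFT JOIN staff c ON c.dept_id = p.id GROUP BY p.name

Result:
name        | COUNT(c.id)
------------+------------
Engineering | 1          
Finance     | 0          
HR          | 2          
Marketing   | 2          
Sales       | 2          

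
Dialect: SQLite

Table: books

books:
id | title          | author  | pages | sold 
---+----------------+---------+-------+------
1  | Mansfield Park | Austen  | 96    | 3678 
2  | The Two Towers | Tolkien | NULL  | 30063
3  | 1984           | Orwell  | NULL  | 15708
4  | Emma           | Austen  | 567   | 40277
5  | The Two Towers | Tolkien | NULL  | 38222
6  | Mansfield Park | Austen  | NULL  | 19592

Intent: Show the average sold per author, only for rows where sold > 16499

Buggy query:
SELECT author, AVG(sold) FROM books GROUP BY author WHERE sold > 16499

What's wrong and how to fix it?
Bug: Row-level WHERE must come before GROUP BY in the clause order

Fix: Move the WHERE clause before GROUP BY

Corrected query:
SELECT author, AVG(sold) FROM books WHERE sold > 16499 GROUP BY author

Result:
author  | AVG(sold)
--------+----------
Austen  | 29934.5  
Tolkien | 34142.5  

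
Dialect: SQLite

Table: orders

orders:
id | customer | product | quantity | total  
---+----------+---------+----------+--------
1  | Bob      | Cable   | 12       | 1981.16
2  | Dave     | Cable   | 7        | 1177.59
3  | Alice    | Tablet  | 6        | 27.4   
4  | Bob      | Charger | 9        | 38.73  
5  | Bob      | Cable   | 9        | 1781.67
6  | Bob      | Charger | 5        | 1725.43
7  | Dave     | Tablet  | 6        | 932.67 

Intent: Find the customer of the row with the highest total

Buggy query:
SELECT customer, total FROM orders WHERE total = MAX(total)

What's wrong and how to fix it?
Bug: MAX(total) is an aggregate and cannot be used directly in WHERE

Fix: Wrap MAX in a scalar subquery so WHERE compares against a single value

Corrected query:
SELECT customer, total FROM orders WHERE total = (SELECT MAX(total) FROM orders)

Result:
customer | total  
---------+--------
Bob      | 1981.16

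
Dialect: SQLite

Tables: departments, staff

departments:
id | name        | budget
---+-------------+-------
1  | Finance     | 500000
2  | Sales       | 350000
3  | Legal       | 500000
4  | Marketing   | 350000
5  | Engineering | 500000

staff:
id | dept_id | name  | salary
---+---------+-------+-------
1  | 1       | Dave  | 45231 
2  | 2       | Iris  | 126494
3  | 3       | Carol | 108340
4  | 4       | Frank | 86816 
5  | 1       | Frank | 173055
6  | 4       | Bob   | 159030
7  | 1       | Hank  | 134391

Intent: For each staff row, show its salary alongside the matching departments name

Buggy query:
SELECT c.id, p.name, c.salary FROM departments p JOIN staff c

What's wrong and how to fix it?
Bug: JOIN with no ON clause produces a cartesian product; every staff row pairs with every departments row

Fix: Specify the join condition linking the foreign key to the parent id

Corrected query:
SELECT c.id, p.name, c.salary FROM departments p JOIN staff c ON c.dept_id = p.id

Result:
id | name      | salary
---+-----------+-------
1  | Finance   | 45231 
2  | Sales     | 126494
3  | Legal     | 108340
4  | Marketing | 86816 
5  | Finance   | 173055
6  | Marketing | 159030
7  | Finance   | 134391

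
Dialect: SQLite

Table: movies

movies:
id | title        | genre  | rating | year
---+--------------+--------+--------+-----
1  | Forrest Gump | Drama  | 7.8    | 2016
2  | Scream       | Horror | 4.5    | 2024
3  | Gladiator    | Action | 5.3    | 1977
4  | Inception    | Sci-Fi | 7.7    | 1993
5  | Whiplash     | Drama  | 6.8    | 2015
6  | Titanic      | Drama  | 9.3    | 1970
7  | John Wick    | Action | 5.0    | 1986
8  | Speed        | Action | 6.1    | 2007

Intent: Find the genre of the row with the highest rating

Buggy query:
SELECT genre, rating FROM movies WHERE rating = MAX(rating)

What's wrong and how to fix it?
Bug: WHERE is evaluated per row; an aggregate over the whole table isn't defined there

Fix: Wrap MAX in a scalar subquery so WHERE compares against a single value

Corrected query:
SELECT genre, rating FROM movies WHERE rating = (SELECT MAX(rating) FROM movies)

Result:
genre | rating
------+-------
Drama | 9.3   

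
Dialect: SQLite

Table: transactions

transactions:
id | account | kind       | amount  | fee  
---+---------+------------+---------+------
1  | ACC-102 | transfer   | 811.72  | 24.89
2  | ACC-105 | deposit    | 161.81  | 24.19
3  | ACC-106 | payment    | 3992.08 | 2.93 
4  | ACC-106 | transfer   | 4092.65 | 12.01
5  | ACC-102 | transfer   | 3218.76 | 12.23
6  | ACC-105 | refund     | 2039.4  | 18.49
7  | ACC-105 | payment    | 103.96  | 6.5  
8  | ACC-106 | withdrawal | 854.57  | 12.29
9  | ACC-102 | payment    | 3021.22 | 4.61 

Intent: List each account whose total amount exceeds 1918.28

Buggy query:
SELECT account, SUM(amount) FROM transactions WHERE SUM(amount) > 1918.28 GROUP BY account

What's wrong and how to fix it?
Bug: WHERE runs before GROUP BY, so aggregates aren't available there

Fix: Move the aggregate condition to a HAVING clause

Corrected query:
SELECT account, SUM(amount) FROM transactions GROUP BY account HAVING SUM(amount) > 1918.28

Result:
account | SUM(amount)
--------+------------
ACC-102 | 7051.7     
ACC-105 | 2305.17    
ACC-106 | 8939.3     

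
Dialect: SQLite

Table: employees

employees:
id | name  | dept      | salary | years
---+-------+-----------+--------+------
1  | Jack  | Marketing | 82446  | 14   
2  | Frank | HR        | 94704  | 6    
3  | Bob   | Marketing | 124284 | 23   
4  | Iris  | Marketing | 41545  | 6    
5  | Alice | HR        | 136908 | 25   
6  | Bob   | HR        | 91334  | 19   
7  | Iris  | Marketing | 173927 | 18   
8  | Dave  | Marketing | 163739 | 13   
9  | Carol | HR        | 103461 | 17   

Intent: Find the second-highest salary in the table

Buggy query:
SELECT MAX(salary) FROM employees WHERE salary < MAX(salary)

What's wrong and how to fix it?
Bug: The inner MAX is an aggregate inside WHERE, which is not allowed

Fix: Compute the overall MAX in a subquery, then take MAX of rows below it

Corrected query:
SELECT MAX(salary) FROM employees WHERE salary < (SELECT MAX(salary) FROM employees)

Result:
MAX(salary)
-----------
163739     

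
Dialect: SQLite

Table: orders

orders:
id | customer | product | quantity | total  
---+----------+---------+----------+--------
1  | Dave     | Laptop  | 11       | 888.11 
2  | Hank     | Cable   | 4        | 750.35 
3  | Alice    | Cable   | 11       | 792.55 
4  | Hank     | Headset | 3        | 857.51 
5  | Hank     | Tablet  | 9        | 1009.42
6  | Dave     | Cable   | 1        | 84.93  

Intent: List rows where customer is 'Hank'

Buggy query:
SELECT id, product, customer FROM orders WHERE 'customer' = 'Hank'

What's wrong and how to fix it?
Bug: 'customer' in single quotes is a string literal, not the column; the comparison is literal-vs-literal and never true

Fix: Remove the quotes around the column name (or use double quotes for an identifier)

Corrected query:
SELECT id, product, customer FROM orders WHERE customer = 'Hank'

Result:
id | product | customer
---+---------+---------
2  | Cable   | Hank    
4  | Headset | Hank    
5  | Tablet  | Hank    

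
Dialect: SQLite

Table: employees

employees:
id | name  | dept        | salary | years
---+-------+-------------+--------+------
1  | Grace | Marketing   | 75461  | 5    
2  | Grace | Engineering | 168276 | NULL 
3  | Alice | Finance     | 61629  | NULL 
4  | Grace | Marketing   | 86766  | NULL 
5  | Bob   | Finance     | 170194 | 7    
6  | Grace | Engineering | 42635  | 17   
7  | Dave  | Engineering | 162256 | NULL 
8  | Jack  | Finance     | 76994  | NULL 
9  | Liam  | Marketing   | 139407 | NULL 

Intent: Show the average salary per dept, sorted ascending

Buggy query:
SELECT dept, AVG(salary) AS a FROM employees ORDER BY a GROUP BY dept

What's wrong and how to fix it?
Bug: ORDER BY appears before GROUP BY; SQL clause order requires GROUP BY first

Fix: Reorder: SELECT … FROM … GROUP BY … ORDER BY …

Corrected query:
SELECT dept, AVG(salary) AS a FROM employees GROUP BY dept ORDER BY a

Result:
dept        | a            
------------+--------------
Marketing   | 100544.666667
Finance     | 102939       
Engineering | 124389       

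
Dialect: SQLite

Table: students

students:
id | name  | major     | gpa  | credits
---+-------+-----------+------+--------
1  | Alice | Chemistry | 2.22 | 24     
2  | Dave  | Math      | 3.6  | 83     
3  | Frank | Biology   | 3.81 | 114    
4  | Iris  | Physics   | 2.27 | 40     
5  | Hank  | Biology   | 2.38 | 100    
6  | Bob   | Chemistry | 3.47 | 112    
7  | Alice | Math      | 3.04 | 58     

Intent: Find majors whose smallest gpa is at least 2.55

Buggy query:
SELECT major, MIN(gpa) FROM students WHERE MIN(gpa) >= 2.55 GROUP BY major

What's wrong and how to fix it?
Bug: Aggregates like MIN are computed per group after WHERE runs

Fix: Replace WHERE with HAVING after the GROUP BY

Corrected query:
SELECT major, MIN(gpa) FROM students GROUP BY major HAVING MIN(gpa) >= 2.55

Result:
major | MIN(gpa)
------+---------
Math  | 3.04    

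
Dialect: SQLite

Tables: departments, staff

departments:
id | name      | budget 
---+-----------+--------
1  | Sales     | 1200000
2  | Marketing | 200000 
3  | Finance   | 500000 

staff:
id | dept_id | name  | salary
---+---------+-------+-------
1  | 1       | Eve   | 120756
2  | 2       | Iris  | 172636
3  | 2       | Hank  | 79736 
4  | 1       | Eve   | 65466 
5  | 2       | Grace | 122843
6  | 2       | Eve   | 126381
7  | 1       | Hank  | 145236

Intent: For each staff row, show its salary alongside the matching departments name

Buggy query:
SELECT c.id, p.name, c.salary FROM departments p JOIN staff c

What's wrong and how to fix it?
Bug: Missing join condition: each staff row is matched to all departments rows instead of just its own

Fix: Add ON c.dept_id = p.id to the JOIN

Corrected query:
SELECT c.id, p.name, c.salary FROM departments p JOIN staff c ON c.dept_id = p.id

Result:
id | name      | salary
---+-----------+-------
1  | Sales     | 120756
2  | Marketing | 172636
3  | Marketing | 79736 
4  | Sales     | 65466 
5  | Marketing | 122843
6  | Marketing | 126381
7  | Sales     | 145236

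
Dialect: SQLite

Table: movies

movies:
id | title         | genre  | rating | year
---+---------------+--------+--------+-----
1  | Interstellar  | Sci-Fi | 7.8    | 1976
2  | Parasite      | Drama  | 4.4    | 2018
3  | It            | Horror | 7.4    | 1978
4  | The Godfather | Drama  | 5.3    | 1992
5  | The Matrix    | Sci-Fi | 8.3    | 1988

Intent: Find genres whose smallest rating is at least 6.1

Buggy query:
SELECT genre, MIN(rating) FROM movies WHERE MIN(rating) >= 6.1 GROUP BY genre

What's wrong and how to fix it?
Bug: Aggregates like MIN are computed per group after WHERE runs

Fix: Replace WHERE with HAVING after the GROUP BY

Corrected query:
SELECT genre, MIN(rating) FROM movies GROUP BY genre HAVING MIN(rating) >= 6.1

Result:
genre  | MIN(rating)
-------+------------
Horror | 7.4        
Sci-Fi | 7.8        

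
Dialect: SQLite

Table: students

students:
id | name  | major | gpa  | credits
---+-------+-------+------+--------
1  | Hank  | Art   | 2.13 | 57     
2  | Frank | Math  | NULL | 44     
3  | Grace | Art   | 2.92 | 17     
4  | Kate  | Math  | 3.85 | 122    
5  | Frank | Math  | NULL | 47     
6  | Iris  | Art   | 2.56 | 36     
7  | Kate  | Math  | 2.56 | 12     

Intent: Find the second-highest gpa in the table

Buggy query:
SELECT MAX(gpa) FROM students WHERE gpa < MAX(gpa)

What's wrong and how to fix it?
Bug: The inner MAX is an aggregate inside WHERE, which is not allowed

Fix: Compute the overall MAX in a subquery, then take MAX of rows below it

Corrected query:
SELECT MAX(gpa) FROM students WHERE gpa < (SELECT MAX(gpa) FROM students)

Result:
MAX(gpa)
--------
2.92    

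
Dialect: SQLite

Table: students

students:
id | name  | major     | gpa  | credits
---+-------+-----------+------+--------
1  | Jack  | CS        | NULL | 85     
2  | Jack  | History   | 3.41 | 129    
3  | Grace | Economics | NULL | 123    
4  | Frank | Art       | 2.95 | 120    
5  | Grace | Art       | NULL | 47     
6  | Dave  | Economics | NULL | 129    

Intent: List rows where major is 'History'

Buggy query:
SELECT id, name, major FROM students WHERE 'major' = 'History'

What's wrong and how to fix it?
Bug: Single quotes denote string literals in SQL; the column name is being compared as a constant string

Fix: Remove the quotes around the column name (or use double quotes for an identifier)

Corrected query:
SELECT id, name, major FROM students WHERE major = 'History'

Result:
id | name | major  
---+------+--------
2  | Jack | History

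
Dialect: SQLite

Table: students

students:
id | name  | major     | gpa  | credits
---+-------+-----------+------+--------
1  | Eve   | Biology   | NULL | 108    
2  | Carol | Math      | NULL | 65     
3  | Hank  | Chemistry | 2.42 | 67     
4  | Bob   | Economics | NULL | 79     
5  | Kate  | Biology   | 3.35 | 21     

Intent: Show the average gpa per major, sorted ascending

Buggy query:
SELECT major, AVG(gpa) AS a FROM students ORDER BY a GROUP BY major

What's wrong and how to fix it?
Bug: GROUP BY must precede ORDER BY

Fix: Move ORDER BY to the end, after GROUP BY

Corrected query:
SELECT major, AVG(gpa) AS a FROM students GROUP BY major ORDER BY a

Result:
major     | a   
----------+-----
Economics | NULL
Math      | NULL
Chemistry | 2.42
Biology   | 3.35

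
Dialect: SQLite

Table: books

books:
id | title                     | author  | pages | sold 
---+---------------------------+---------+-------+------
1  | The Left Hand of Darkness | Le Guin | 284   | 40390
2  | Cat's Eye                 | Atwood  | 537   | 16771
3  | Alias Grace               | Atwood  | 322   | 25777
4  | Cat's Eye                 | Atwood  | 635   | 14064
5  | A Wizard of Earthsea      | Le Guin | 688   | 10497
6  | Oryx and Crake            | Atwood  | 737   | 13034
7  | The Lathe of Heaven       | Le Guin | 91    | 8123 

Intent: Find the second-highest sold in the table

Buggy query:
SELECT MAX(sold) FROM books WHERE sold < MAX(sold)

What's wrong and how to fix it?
Bug: MAX(sold) on the right of the comparison is an aggregate-in-WHERE error

Fix: Put the inner MAX in a scalar subquery

Corrected query:
SELECT MAX(sold) FROM books WHERE sold < (SELECT MAX(sold) FROM books)

Result:
MAX(sold)
---------
25777    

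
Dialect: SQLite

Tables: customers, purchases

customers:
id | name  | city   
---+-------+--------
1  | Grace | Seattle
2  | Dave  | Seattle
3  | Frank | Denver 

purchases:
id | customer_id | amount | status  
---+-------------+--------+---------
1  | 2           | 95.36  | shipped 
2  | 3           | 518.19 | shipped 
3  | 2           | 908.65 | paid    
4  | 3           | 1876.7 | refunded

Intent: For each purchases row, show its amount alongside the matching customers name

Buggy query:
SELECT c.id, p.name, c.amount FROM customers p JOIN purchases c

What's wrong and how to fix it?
Bug: JOIN with no ON clause produces a cartesian product; every purchases row pairs with every customers row

Fix: Specify the join condition linking the foreign key to the parent id

Corrected query:
SELECT c.id, p.name, c.amount FROM customers p JOIN purchases c ON c.customer_id = p.id

Result:
id | name  | amount
---+-------+-------
1  | Dave  | 95.36 
2  | Frank | 518.19
3  | Dave  | 908.65
4  | Frank | 1876.7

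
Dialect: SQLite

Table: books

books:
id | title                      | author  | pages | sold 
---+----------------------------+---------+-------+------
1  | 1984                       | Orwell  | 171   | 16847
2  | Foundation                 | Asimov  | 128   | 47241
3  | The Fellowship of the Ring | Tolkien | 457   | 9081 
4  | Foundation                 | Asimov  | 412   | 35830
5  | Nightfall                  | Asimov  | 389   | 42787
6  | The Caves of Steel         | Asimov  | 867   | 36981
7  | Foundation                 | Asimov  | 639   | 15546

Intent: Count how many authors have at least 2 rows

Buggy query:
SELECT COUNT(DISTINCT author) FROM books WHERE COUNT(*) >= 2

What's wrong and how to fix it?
Bug: COUNT(*) cannot appear in WHERE; the per-group count doesn't exist yet

Fix: Group first with HAVING COUNT(*) >= 2, then COUNT the resulting groups

Corrected query:
SELECT COUNT(*) FROM (SELECT author FROM books GROUP BY author HAVING COUNT(*) >= 2)

Result:
COUNT(*)
--------
1       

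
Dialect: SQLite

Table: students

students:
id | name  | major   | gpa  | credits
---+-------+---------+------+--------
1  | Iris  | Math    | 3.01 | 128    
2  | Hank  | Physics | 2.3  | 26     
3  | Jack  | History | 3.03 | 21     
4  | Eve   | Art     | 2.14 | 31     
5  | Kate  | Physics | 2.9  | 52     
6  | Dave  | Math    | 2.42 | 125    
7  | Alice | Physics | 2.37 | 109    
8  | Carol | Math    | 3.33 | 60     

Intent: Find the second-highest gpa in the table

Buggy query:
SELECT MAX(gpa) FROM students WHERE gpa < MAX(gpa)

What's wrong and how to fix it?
Bug: MAX(gpa) on the right of the comparison is an aggregate-in-WHERE error

Fix: Put the inner MAX in a scalar subquery

Corrected query:
SELECT MAX(gpa) FROM students WHERE gpa < (SELECT MAX(gpa) FROM students)

Result:
MAX(gpa)
--------
3.03    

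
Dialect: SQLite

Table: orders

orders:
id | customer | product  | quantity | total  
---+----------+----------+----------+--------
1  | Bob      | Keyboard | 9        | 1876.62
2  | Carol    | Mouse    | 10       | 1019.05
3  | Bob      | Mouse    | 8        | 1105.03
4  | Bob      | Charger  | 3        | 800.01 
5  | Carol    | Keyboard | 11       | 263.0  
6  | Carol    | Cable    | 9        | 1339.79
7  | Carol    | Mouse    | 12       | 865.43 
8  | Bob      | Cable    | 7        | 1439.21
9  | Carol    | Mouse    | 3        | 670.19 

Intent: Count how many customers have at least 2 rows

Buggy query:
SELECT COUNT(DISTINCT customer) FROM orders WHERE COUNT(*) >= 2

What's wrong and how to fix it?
Bug: COUNT(*) cannot appear in WHERE; the per-group count doesn't exist yet

Fix: Use a subquery that GROUPs and filters with HAVING, then count its rows

Corrected query:
SELECT COUNT(*) FROM (SELECT customer FROM orders GROUP BY customer HAVING COUNT(*) >= 2)

Result:
COUNT(*)
--------
2       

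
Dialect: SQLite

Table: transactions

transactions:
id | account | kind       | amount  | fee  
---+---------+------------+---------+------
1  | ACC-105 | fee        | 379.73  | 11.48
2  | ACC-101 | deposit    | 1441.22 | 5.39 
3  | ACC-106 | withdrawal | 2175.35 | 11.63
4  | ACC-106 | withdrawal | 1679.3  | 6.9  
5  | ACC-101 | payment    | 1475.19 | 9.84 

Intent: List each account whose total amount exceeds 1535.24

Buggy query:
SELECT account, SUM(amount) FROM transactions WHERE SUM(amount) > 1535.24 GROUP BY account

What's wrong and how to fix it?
Bug: WHERE runs before GROUP BY, so aggregates aren't available there

Fix: Move the aggregate condition to a HAVING clause

Corrected query:
SELECT account, SUM(amount) FROM transactions GROUP BY account HAVING SUM(amount) > 1535.24

Result:
account | SUM(amount)
--------+------------
ACC-101 | 2916.41    
ACC-106 | 3854.65    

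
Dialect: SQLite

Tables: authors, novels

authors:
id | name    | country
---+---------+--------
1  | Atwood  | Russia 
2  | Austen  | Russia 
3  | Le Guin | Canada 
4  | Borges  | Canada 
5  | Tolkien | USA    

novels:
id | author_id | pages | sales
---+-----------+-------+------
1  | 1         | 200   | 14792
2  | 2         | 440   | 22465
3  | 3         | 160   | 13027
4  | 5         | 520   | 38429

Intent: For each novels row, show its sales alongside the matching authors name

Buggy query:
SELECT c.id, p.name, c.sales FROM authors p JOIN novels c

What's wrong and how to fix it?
Bug: Missing join condition: each novels row is matched to all authors rows instead of just its own

Fix: Add ON c.author_id = p.id to the JOIN

Corrected query:
SELECT c.id, p.name, c.sales FROM authors p JOIN novels c ON c.author_id = p.id

Result:
id | name    | sales
---+---------+------
1  | Atwood  | 14792
2  | Austen  | 22465
3  | Le Guin | 13027
4  | Tolkien | 38429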